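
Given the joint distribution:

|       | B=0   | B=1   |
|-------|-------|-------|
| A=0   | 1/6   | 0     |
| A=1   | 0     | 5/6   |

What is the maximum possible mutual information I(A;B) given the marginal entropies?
The upper bound on mutual information is I(A;B) ≤ min(H(A), H(B)).

Marginal P(A) (row sums):
  P(A=0) = 1/6 + 0 = 1/6
  P(A=1) = 0 + 5/6 = 5/6
Marginal P(B) (column sums):
  P(B=0) = 1/6 + 0 = 1/6
  P(B=1) = 0 + 5/6 = 5/6

H(A) = -[(1/6)·log₂(1/6) + (5/6)·log₂(5/6)]
  = 0.4308 + 0.2192
  = 0.6500 bits
H(B) = -[(1/6)·log₂(1/6) + (5/6)·log₂(5/6)]
  = 0.4308 + 0.2192
  = 0.6500 bits

Maximum possible I(A;B) = min(0.6500, 0.6500) = 0.6500 bits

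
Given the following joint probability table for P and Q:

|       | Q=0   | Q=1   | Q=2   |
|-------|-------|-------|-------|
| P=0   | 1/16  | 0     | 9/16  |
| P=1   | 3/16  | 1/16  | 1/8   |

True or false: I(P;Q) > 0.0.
Marginal P(P) (row sums):
  P(P=0) = 1/16 + 0 + 9/16 = 5/8
  P(P=1) = 3/16 + 1/16 + 1/8 = 3/8
Marginal P(Q) (column sums):
  P(Q=0) = 1/16 + 3/16 = 1/4
  P(Q=1) = 0 + 1/16 = 1/16
  P(Q=2) = 9/16 + 1/8 = 11/16

H(P) = -[(5/8)·log₂(5/8) + (3/8)·log₂(3/8)]
  = 0.4238 + 0.5306
  = 0.9544 bits
H(Q) = -[(1/4)·log₂(1/4) + (1/16)·log₂(1/16) + (11/16)·log₂(11/16)]
  = 0.5000 + 0.2500 + 0.3716
  = 1.1216 bits
H(P,Q) = -[(1/16)·log₂(1/16) + (9/16)·log₂(9/16) + (3/16)·log₂(3/16) + (1/16)·log₂(1/16) + (1/8)·log₂(1/8)]
  = 0.2500 + 0.4669 + 0.4528 + 0.2500 + 0.3750
  = 1.7947 bits

I(P;Q) = H(P) + H(Q) - H(P,Q)
  = 0.9544 + 1.1216 - 1.7947
  = 0.2813 bits

True. I(P;Q) = 0.2813 bits, which is > 0.0 bits.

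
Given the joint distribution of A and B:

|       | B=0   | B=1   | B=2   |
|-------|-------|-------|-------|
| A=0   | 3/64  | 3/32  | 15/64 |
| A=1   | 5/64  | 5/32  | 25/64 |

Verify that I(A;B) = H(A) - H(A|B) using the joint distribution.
Left side, from I(A;B) = H(A) + H(B) - H(A,B):
Marginal P(A) (row sums):
  P(A=0) = 3/64 + 3/32 + 15/64 = 3/8
  P(A=1) = 5/64 + 5/32 + 25/64 = 5/8
Marginal P(B) (column sums):
  P(B=0) = 3/64 + 5/64 = 1/8
  P(B=1) = 3/32 + 5/32 = 1/4
  P(B=2) = 15/64 + 25/64 = 5/8

H(A) = -[(3/8)·log₂(3/8) + (5/8)·log₂(5/8)]
  = 0.5306 + 0.4238
  = 0.9544 bits
H(B) = -[(1/8)·log₂(1/8) + (1/4)·log₂(1/4) + (5/8)·log₂(5/8)]
  = 0.3750 + 0.5000 + 0.4238
  = 1.2988 bits
H(A,B) = -[(3/64)·log₂(3/64) + (3/32)·log₂(3/32) + (15/64)·log₂(15/64) + (5/64)·log₂(5/64) + (5/32)·log₂(5/32) + (25/64)·log₂(25/64)]
  = 0.2070 + 0.3202 + 0.4906 + 0.2873 + 0.4184 + 0.5297
  = 2.2532 bits

I(A;B) = H(A) + H(B) - H(A,B)
  = 0.9544 + 1.2988 - 2.2532
  = 0.0000 bits

Right side, with H(A|B) computed directly from the conditional probabilities:
H(A|B) = -Σ P(A,B)·log₂ P(A|B), where P(A|B) = P(A,B) / P(B)
  (A=0,B=0): P(A|B) = (3/64)/(1/8) = 3/8;  -(3/64)·log₂(3/8) = 0.0663
  (A=0,B=1): P(A|B) = (3/32)/(1/4) = 3/8;  -(3/32)·log₂(3/8) = 0.1327
  (A=0,B=2): P(A|B) = (15/64)/(5/8) = 3/8;  -(15/64)·log₂(3/8) = 0.3316
  (A=1,B=0): P(A|B) = (5/64)/(1/8) = 5/8;  -(5/64)·log₂(5/8) = 0.0530
  (A=1,B=1): P(A|B) = (5/32)/(1/4) = 5/8;  -(5/32)·log₂(5/8) = 0.1059
  (A=1,B=2): P(A|B) = (25/64)/(5/8) = 5/8;  -(25/64)·log₂(5/8) = 0.2649
H(A|B) = 0.0663 + 0.1327 + 0.3316 + 0.0530 + 0.1059 + 0.2649
  = 0.9544 bits
H(A) - H(A|B) = 0.9544 - 0.9544 = 0.0000 bits

Both sides equal 0.0000 bits, so I(A;B) = H(A) - H(A|B) ✓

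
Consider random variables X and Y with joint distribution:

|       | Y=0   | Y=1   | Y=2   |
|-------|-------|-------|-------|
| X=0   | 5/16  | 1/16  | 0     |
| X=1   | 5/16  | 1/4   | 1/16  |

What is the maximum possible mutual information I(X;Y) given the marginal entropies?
The upper bound on mutual information is I(X;Y) ≤ min(H(X), H(Y)).

Marginal P(X) (row sums):
  P(X=0) = 5/16 + 1/16 + 0 = 3/8
  P(X=1) = 5/16 + 1/4 + 1/16 = 5/8
Marginal P(Y) (column sums):
  P(Y=0) = 5/16 + 5/16 = 5/8
  P(Y=1) = 1/16 + 1/4 = 5/16
  P(Y=2) = 0 + 1/16 = 1/16

H(X) = -[(3/8)·log₂(3/8) + (5/8)·log₂(5/8)]
  = 0.5306 + 0.4238
  = 0.9544 bits
H(Y) = -[(5/8)·log₂(5/8) + (5/16)·log₂(5/16) + (1/16)·log₂(1/16)]
  = 0.4238 + 0.5244 + 0.2500
  = 1.1982 bits

Maximum possible I(X;Y) = min(0.9544, 1.1982) = 0.9544 bits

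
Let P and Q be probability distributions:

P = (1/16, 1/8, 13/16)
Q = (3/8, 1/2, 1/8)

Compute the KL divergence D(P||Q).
D(P||Q) = Σ P(i) log₂(P(i)/Q(i))
  i=0: (1/16) × log₂((1/16)/(3/8)) = (1/16) × log₂(1/6) = -0.1616
  i=1: (1/8) × log₂((1/8)/(1/2)) = (1/8) × log₂(1/4) = -0.2500
  i=2: (13/16) × log₂((13/16)/(1/8)) = (13/16) × log₂(13/2) = 2.1941
D(P||Q) = -0.1616 - 0.2500 + 2.1941
  = 1.7825 bits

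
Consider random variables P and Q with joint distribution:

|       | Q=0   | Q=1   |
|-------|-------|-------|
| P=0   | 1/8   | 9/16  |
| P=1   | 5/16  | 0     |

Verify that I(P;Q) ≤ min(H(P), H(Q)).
Marginal P(P) (row sums):
  P(P=0) = 1/8 + 9/16 = 11/16
  P(P=1) = 5/16 + 0 = 5/16
Marginal P(Q) (column sums):
  P(Q=0) = 1/8 + 5/16 = 7/16
  P(Q=1) = 9/16 + 0 = 9/16

H(P) = -[(11/16)·log₂(11/16) + (5/16)·log₂(5/16)]
  = 0.3716 + 0.5244
  = 0.8960 bits
H(Q) = -[(7/16)·log₂(7/16) + (9/16)·log₂(9/16)]
  = 0.5218 + 0.4669
  = 0.9887 bits
H(P,Q) = -[(1/8)·log₂(1/8) + (9/16)·log₂(9/16) + (5/16)·log₂(5/16)]
  = 0.3750 + 0.4669 + 0.5244
  = 1.3663 bits

I(P;Q) = H(P) + H(Q) - H(P,Q)
  = 0.8960 + 0.9887 - 1.3663
  = 0.5184 bits

min(H(P), H(Q)) = min(0.8960, 0.9887) = 0.8960 bits
Since 0.5184 ≤ 0.8960, the bound is satisfied ✓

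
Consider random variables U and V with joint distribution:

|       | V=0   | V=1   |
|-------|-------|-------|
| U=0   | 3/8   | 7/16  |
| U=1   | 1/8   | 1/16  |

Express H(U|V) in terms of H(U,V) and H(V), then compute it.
H(U|V) = H(U,V) - H(V)

Marginal P(V) (column sums):
  P(V=0) = 3/8 + 1/8 = 1/2
  P(V=1) = 7/16 + 1/16 = 1/2

H(U,V) = -[(3/8)·log₂(3/8) + (7/16)·log₂(7/16) + (1/8)·log₂(1/8) + (1/16)·log₂(1/16)]
  = 0.5306 + 0.5218 + 0.3750 + 0.2500
  = 1.6774 bits
H(V) = -[(1/2)·log₂(1/2) + (1/2)·log₂(1/2)]
  = 0.5000 + 0.5000
  = 1.0000 bits

H(U|V) = 1.6774 - 1.0000 = 0.6774 bits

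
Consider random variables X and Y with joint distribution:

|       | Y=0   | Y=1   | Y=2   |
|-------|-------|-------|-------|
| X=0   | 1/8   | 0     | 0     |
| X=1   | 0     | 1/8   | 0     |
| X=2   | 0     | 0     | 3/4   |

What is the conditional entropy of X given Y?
Marginal P(Y) (column sums):
  P(Y=0) = 1/8 + 0 + 0 = 1/8
  P(Y=1) = 0 + 1/8 + 0 = 1/8
  P(Y=2) = 0 + 0 + 3/4 = 3/4

H(X|Y) = -Σ P(X,Y)·log₂ P(X|Y), where P(X|Y) = P(X,Y) / P(Y)
  (cells with P(X,Y) = 0 contribute 0)
  (X=0,Y=0): P(X|Y) = (1/8)/(1/8) = 1;  -(1/8)·log₂(1) = 0.0000
  (X=1,Y=1): P(X|Y) = (1/8)/(1/8) = 1;  -(1/8)·log₂(1) = 0.0000
  (X=2,Y=2): P(X|Y) = (3/4)/(3/4) = 1;  -(3/4)·log₂(1) = 0.0000
H(X|Y) = 0.0000 + 0.0000 + 0.0000
  = 0.0000 bits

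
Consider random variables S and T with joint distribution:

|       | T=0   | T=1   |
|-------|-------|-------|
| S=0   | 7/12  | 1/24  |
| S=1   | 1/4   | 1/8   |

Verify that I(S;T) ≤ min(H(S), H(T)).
Marginal P(S) (row sums):
  P(S=0) = 7/12 + 1/24 = 5/8
  P(S=1) = 1/4 + 1/8 = 3/8
Marginal P(T) (column sums):
  P(T=0) = 7/12 + 1/4 = 5/6
  P(T=1) = 1/24 + 1/8 = 1/6

H(S) = -[(5/8)·log₂(5/8) + (3/8)·log₂(3/8)]
  = 0.4238 + 0.5306
  = 0.9544 bits
H(T) = -[(5/6)·log₂(5/6) + (1/6)·log₂(1/6)]
  = 0.2192 + 0.4308
  = 0.6500 bits
H(S,T) = -[(7/12)·log₂(7/12) + (1/24)·log₂(1/24) + (1/4)·log₂(1/4) + (1/8)·log₂(1/8)]
  = 0.4536 + 0.1910 + 0.5000 + 0.3750
  = 1.5196 bits

I(S;T) = H(S) + H(T) - H(S,T)
  = 0.9544 + 0.6500 - 1.5196
  = 0.0848 bits

min(H(S), H(T)) = min(0.9544, 0.6500) = 0.6500 bits
Since 0.0848 ≤ 0.6500, the bound is satisfied ✓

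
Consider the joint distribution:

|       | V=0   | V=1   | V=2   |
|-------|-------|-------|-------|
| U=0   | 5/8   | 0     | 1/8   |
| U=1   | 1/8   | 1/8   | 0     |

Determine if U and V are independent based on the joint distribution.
Marginal P(U) (row sums):
  P(U=0) = 5/8 + 0 + 1/8 = 3/4
  P(U=1) = 1/8 + 1/8 + 0 = 1/4
Marginal P(V) (column sums):
  P(V=0) = 5/8 + 1/8 = 3/4
  P(V=1) = 0 + 1/8 = 1/8
  P(V=2) = 1/8 + 0 = 1/8

U and V are independent iff P(U=i,V=j) = P(U=i)·P(V=j) for every cell.
  P(U=0)·P(V=0) = 3/4 × 3/4 = 9/16, but P(U=0,V=0) = 5/8 ✗

No, U and V are not independent. Quantitatively, I(U;V) > 0:

H(U) = -[(3/4)·log₂(3/4) + (1/4)·log₂(1/4)]
  = 0.3113 + 0.5000
  = 0.8113 bits
H(V) = -[(3/4)·log₂(3/4) + (1/8)·log₂(1/8) + (1/8)·log₂(1/8)]
  = 0.3113 + 0.3750 + 0.3750
  = 1.0613 bits
H(U,V) = -[(5/8)·log₂(5/8) + (1/8)·log₂(1/8) + (1/8)·log₂(1/8) + (1/8)·log₂(1/8)]
  = 0.4238 + 0.3750 + 0.3750 + 0.3750
  = 1.5488 bits
I(U;V) = H(U) + H(V) - H(U,V) = 0.8113 + 1.0613 - 1.5488 = 0.3238 bits > 0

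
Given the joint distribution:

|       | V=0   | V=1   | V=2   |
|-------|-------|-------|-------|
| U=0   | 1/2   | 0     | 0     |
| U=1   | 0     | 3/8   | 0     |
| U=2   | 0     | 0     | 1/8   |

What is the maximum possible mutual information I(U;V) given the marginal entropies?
The upper bound on mutual information is I(U;V) ≤ min(H(U), H(V)).

Marginal P(U) (row sums):
  P(U=0) = 1/2 + 0 + 0 = 1/2
  P(U=1) = 0 + 3/8 + 0 = 3/8
  P(U=2) = 0 + 0 + 1/8 = 1/8
Marginal P(V) (column sums):
  P(V=0) = 1/2 + 0 + 0 = 1/2
  P(V=1) = 0 + 3/8 + 0 = 3/8
  P(V=2) = 0 + 0 + 1/8 = 1/8

H(U) = -[(1/2)·log₂(1/2) + (3/8)·log₂(3/8) + (1/8)·log₂(1/8)]
  = 0.5000 + 0.5306 + 0.3750
  = 1.4056 bits
H(V) = -[(1/2)·log₂(1/2) + (3/8)·log₂(3/8) + (1/8)·log₂(1/8)]
  = 0.5000 + 0.5306 + 0.3750
  = 1.4056 bits

Maximum possible I(U;V) = min(1.4056, 1.4056) = 1.4056 bits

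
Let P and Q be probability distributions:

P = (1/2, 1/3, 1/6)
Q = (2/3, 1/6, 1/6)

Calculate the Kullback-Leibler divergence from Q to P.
D(P||Q) = Σ P(i) log₂(P(i)/Q(i))
  i=0: (1/2) × log₂((1/2)/(2/3)) = (1/2) × log₂(3/4) = -0.2075
  i=1: (1/3) × log₂((1/3)/(1/6)) = (1/3) × log₂(2) = 0.3333
  i=2: (1/6) × log₂((1/6)/(1/6)) = (1/6) × log₂(1) = 0.0000
D(P||Q) = -0.2075 + 0.3333 + 0.0000
  = 0.1258 bits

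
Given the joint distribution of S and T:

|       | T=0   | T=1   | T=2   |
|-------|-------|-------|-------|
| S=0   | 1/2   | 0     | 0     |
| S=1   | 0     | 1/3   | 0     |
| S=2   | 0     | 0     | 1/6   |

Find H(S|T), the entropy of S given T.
Marginal P(T) (column sums):
  P(T=0) = 1/2 + 0 + 0 = 1/2
  P(T=1) = 0 + 1/3 + 0 = 1/3
  P(T=2) = 0 + 0 + 1/6 = 1/6

H(S|T) = -Σ P(S,T)·log₂ P(S|T), where P(S|T) = P(S,T) / P(T)
  (cells with P(S,T) = 0 contribute 0)
  (S=0,T=0): P(S|T) = (1/2)/(1/2) = 1;  -(1/2)·log₂(1) = 0.0000
  (S=1,T=1): P(S|T) = (1/3)/(1/3) = 1;  -(1/3)·log₂(1) = 0.0000
  (S=2,T=2): P(S|T) = (1/6)/(1/6) = 1;  -(1/6)·log₂(1) = 0.0000
H(S|T) = 0.0000 + 0.0000 + 0.0000
  = 0.0000 bits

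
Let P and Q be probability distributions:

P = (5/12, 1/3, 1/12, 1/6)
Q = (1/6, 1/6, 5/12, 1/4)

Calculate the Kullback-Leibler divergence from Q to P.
D(P||Q) = Σ P(i) log₂(P(i)/Q(i))
  i=0: (5/12) × log₂((5/12)/(1/6)) = (5/12) × log₂(5/2) = 0.5508
  i=1: (1/3) × log₂((1/3)/(1/6)) = (1/3) × log₂(2) = 0.3333
  i=2: (1/12) × log₂((1/12)/(5/12)) = (1/12) × log₂(1/5) = -0.1935
  i=3: (1/6) × log₂((1/6)/(1/4)) = (1/6) × log₂(2/3) = -0.0975
D(P||Q) = 0.5508 + 0.3333 - 0.1935 - 0.0975
  = 0.5931 bits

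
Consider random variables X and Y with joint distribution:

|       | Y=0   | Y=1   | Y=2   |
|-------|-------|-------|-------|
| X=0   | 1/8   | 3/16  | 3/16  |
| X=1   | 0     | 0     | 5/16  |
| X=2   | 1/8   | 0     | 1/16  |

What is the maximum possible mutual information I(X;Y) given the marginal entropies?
The upper bound on mutual information is I(X;Y) ≤ min(H(X), H(Y)).

Marginal P(X) (row sums):
  P(X=0) = 1/8 + 3/16 + 3/16 = 1/2
  P(X=1) = 0 + 0 + 5/16 = 5/16
  P(X=2) = 1/8 + 0 + 1/16 = 3/16
Marginal P(Y) (column sums):
  P(Y=0) = 1/8 + 0 + 1/8 = 1/4
  P(Y=1) = 3/16 + 0 + 0 = 3/16
  P(Y=2) = 3/16 + 5/16 + 1/16 = 9/16

H(X) = -[(1/2)·log₂(1/2) + (5/16)·log₂(5/16) + (3/16)·log₂(3/16)]
  = 0.5000 + 0.5244 + 0.4528
  = 1.4772 bits
H(Y) = -[(1/4)·log₂(1/4) + (3/16)·log₂(3/16) + (9/16)·log₂(9/16)]
  = 0.5000 + 0.4528 + 0.4669
  = 1.4197 bits

Maximum possible I(X;Y) = min(1.4772, 1.4197) = 1.4197 bits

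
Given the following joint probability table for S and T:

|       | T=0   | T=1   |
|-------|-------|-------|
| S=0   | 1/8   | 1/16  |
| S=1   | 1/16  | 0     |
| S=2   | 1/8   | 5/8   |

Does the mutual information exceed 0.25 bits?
Marginal P(S) (row sums):
  P(S=0) = 1/8 + 1/16 = 3/16
  P(S=1) = 1/16 + 0 = 1/16
  P(S=2) = 1/8 + 5/8 = 3/4
Marginal P(T) (column sums):
  P(T=0) = 1/8 + 1/16 + 1/8 = 5/16
  P(T=1) = 1/16 + 0 + 5/8 = 11/16

H(S) = -[(3/16)·log₂(3/16) + (1/16)·log₂(1/16) + (3/4)·log₂(3/4)]
  = 0.4528 + 0.2500 + 0.3113
  = 1.0141 bits
H(T) = -[(5/16)·log₂(5/16) + (11/16)·log₂(11/16)]
  = 0.5244 + 0.3716
  = 0.8960 bits
H(S,T) = -[(1/8)·log₂(1/8) + (1/16)·log₂(1/16) + (1/16)·log₂(1/16) + (1/8)·log₂(1/8) + (5/8)·log₂(5/8)]
  = 0.3750 + 0.2500 + 0.2500 + 0.3750 + 0.4238
  = 1.6738 bits

I(S;T) = H(S) + H(T) - H(S,T)
  = 1.0141 + 0.8960 - 1.6738
  = 0.2363 bits

No. I(S;T) = 0.2363 bits, which is ≤ 0.25 bits.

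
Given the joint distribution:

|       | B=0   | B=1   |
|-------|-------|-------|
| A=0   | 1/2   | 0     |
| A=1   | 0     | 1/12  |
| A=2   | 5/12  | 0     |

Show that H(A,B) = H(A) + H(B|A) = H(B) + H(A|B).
Marginal P(A) (row sums):
  P(A=0) = 1/2 + 0 = 1/2
  P(A=1) = 0 + 1/12 = 1/12
  P(A=2) = 5/12 + 0 = 5/12
Marginal P(B) (column sums):
  P(B=0) = 1/2 + 0 + 5/12 = 11/12
  P(B=1) = 0 + 1/12 + 0 = 1/12

Decomposition 1: H(A) + H(B|A)
H(A) = -[(1/2)·log₂(1/2) + (1/12)·log₂(1/12) + (5/12)·log₂(5/12)]
  = 0.5000 + 0.2987 + 0.5263
  = 1.3250 bits
H(B|A) = -Σ P(A,B)·log₂ P(B|A), where P(B|A) = P(A,B) / P(A)
  (cells with P(A,B) = 0 contribute 0)
  (A=0,B=0): P(B|A) = (1/2)/(1/2) = 1;  -(1/2)·log₂(1) = 0.0000
  (A=1,B=1): P(B|A) = (1/12)/(1/12) = 1;  -(1/12)·log₂(1) = 0.0000
  (A=2,B=0): P(B|A) = (5/12)/(5/12) = 1;  -(5/12)·log₂(1) = 0.0000
H(B|A) = 0.0000 + 0.0000 + 0.0000
  = 0.0000 bits
H(A) + H(B|A) = 1.3250 + 0.0000 = 1.3250 bits

Decomposition 2: H(B) + H(A|B)
H(B) = -[(11/12)·log₂(11/12) + (1/12)·log₂(1/12)]
  = 0.1151 + 0.2987
  = 0.4138 bits
H(A|B) = -Σ P(A,B)·log₂ P(A|B), where P(A|B) = P(A,B) / P(B)
  (cells with P(A,B) = 0 contribute 0)
  (A=0,B=0): P(A|B) = (1/2)/(11/12) = 6/11;  -(1/2)·log₂(6/11) = 0.4372
  (A=1,B=1): P(A|B) = (1/12)/(1/12) = 1;  -(1/12)·log₂(1) = 0.0000
  (A=2,B=0): P(A|B) = (5/12)/(11/12) = 5/11;  -(5/12)·log₂(5/11) = 0.4740
H(A|B) = 0.4372 + 0.0000 + 0.4740
  = 0.9112 bits
H(B) + H(A|B) = 0.4138 + 0.9112 = 1.3250 bits

Direct computation of the joint entropy:
H(A,B) = -[(1/2)·log₂(1/2) + (1/12)·log₂(1/12) + (5/12)·log₂(5/12)]
  = 0.5000 + 0.2987 + 0.5263
  = 1.3250 bits

All three agree: H(A,B) = 1.3250 bits ✓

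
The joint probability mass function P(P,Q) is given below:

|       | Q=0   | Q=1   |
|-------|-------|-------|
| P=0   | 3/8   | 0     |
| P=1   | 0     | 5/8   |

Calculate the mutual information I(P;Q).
Marginal P(P) (row sums):
  P(P=0) = 3/8 + 0 = 3/8
  P(P=1) = 0 + 5/8 = 5/8
Marginal P(Q) (column sums):
  P(Q=0) = 3/8 + 0 = 3/8
  P(Q=1) = 0 + 5/8 = 5/8

H(P) = -[(3/8)·log₂(3/8) + (5/8)·log₂(5/8)]
  = 0.5306 + 0.4238
  = 0.9544 bits
H(Q) = -[(3/8)·log₂(3/8) + (5/8)·log₂(5/8)]
  = 0.5306 + 0.4238
  = 0.9544 bits
H(P,Q) = -[(3/8)·log₂(3/8) + (5/8)·log₂(5/8)]
  = 0.5306 + 0.4238
  = 0.9544 bits

I(P;Q) = H(P) + H(Q) - H(P,Q)
  = 0.9544 + 0.9544 - 0.9544
  = 0.9544 bits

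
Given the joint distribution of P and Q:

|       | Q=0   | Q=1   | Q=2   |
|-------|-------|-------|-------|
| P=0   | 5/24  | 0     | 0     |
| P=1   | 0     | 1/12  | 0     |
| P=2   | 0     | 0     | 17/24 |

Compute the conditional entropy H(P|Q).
Marginal P(Q) (column sums):
  P(Q=0) = 5/24 + 0 + 0 = 5/24
  P(Q=1) = 0 + 1/12 + 0 = 1/12
  P(Q=2) = 0 + 0 + 17/24 = 17/24

H(P|Q) = -Σ P(P,Q)·log₂ P(P|Q), where P(P|Q) = P(P,Q) / P(Q)
  (cells with P(P,Q) = 0 contribute 0)
  (P=0,Q=0): P(P|Q) = (5/24)/(5/24) = 1;  -(5/24)·log₂(1) = 0.0000
  (P=1,Q=1): P(P|Q) = (1/12)/(1/12) = 1;  -(1/12)·log₂(1) = 0.0000
  (P=2,Q=2): P(P|Q) = (17/24)/(17/24) = 1;  -(17/24)·log₂(1) = 0.0000
H(P|Q) = 0.0000 + 0.0000 + 0.0000
  = 0.0000 bits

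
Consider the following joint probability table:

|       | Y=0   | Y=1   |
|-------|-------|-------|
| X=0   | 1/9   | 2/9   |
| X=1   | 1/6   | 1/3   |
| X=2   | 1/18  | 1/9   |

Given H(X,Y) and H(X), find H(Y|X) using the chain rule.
From the chain rule: H(X,Y) = H(X) + H(Y|X)
Therefore: H(Y|X) = H(X,Y) - H(X)

H(X,Y) = -[(1/9)·log₂(1/9) + (2/9)·log₂(2/9) + (1/6)·log₂(1/6) + (1/3)·log₂(1/3) + (1/18)·log₂(1/18) + (1/9)·log₂(1/9)]
  = 0.3522 + 0.4822 + 0.4308 + 0.5283 + 0.2317 + 0.3522
  = 2.3774 bits
Marginal P(X) (row sums):
  P(X=0) = 1/9 + 2/9 = 1/3
  P(X=1) = 1/6 + 1/3 = 1/2
  P(X=2) = 1/18 + 1/9 = 1/6
H(X) = -[(1/3)·log₂(1/3) + (1/2)·log₂(1/2) + (1/6)·log₂(1/6)]
  = 0.5283 + 0.5000 + 0.4308
  = 1.4591 bits

H(Y|X) = 2.3774 - 1.4591 = 0.9183 bits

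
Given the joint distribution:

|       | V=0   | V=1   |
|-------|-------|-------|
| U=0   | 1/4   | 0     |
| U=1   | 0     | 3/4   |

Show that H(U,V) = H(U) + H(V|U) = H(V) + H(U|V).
Marginal P(U) (row sums):
  P(U=0) = 1/4 + 0 = 1/4
  P(U=1) = 0 + 3/4 = 3/4
Marginal P(V) (column sums):
  P(V=0) = 1/4 + 0 = 1/4
  P(V=1) = 0 + 3/4 = 3/4

Decomposition 1: H(U) + H(V|U)
H(U) = -[(1/4)·log₂(1/4) + (3/4)·log₂(3/4)]
  = 0.5000 + 0.3113
  = 0.8113 bits
H(V|U) = -Σ P(U,V)·log₂ P(V|U), where P(V|U) = P(U,V) / P(U)
  (cells with P(U,V) = 0 contribute 0)
  (U=0,V=0): P(V|U) = (1/4)/(1/4) = 1;  -(1/4)·log₂(1) = 0.0000
  (U=1,V=1): P(V|U) = (3/4)/(3/4) = 1;  -(3/4)·log₂(1) = 0.0000
H(V|U) = 0.0000 + 0.0000
  = 0.0000 bits
H(U) + H(V|U) = 0.8113 + 0.0000 = 0.8113 bits

Decomposition 2: H(V) + H(U|V)
H(V) = -[(1/4)·log₂(1/4) + (3/4)·log₂(3/4)]
  = 0.5000 + 0.3113
  = 0.8113 bits
H(U|V) = -Σ P(U,V)·log₂ P(U|V), where P(U|V) = P(U,V) / P(V)
  (cells with P(U,V) = 0 contribute 0)
  (U=0,V=0): P(U|V) = (1/4)/(1/4) = 1;  -(1/4)·log₂(1) = 0.0000
  (U=1,V=1): P(U|V) = (3/4)/(3/4) = 1;  -(3/4)·log₂(1) = 0.0000
H(U|V) = 0.0000 + 0.0000
  = 0.0000 bits
H(V) + H(U|V) = 0.8113 + 0.0000 = 0.8113 bits

Direct computation of the joint entropy:
H(U,V) = -[(1/4)·log₂(1/4) + (3/4)·log₂(3/4)]
  = 0.5000 + 0.3113
  = 0.8113 bits

All three agree: H(U,V) = 0.8113 bits ✓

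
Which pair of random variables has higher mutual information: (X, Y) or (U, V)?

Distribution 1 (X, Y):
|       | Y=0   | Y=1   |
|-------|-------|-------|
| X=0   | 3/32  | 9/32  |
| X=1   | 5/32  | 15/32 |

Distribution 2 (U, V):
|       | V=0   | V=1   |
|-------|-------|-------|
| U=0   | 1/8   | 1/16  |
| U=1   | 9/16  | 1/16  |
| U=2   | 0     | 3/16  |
Distribution 1 (X, Y):
Marginal P(X) (row sums):
  P(X=0) = 3/32 + 9/32 = 3/8
  P(X=1) = 5/32 + 15/32 = 5/8
Marginal P(Y) (column sums):
  P(Y=0) = 3/32 + 5/32 = 1/4
  P(Y=1) = 9/32 + 15/32 = 3/4

H(X) = -[(3/8)·log₂(3/8) + (5/8)·log₂(5/8)]
  = 0.5306 + 0.4238
  = 0.9544 bits
H(Y) = -[(1/4)·log₂(1/4) + (3/4)·log₂(3/4)]
  = 0.5000 + 0.3113
  = 0.8113 bits
H(X,Y) = -[(3/32)·log₂(3/32) + (9/32)·log₂(9/32) + (5/32)·log₂(5/32) + (15/32)·log₂(15/32)]
  = 0.3202 + 0.5147 + 0.4184 + 0.5124
  = 1.7657 bits

I(X;Y) = H(X) + H(Y) - H(X,Y)
  = 0.9544 + 0.8113 - 1.7657
  = 0.0000 bits

Distribution 2 (U, V):
Marginal P(U) (row sums):
  P(U=0) = 1/8 + 1/16 = 3/16
  P(U=1) = 9/16 + 1/16 = 5/8
  P(U=2) = 0 + 3/16 = 3/16
Marginal P(V) (column sums):
  P(V=0) = 1/8 + 9/16 + 0 = 11/16
  P(V=1) = 1/16 + 1/16 + 3/16 = 5/16

H(U) = -[(3/16)·log₂(3/16) + (5/8)·log₂(5/8) + (3/16)·log₂(3/16)]
  = 0.4528 + 0.4238 + 0.4528
  = 1.3294 bits
H(V) = -[(11/16)·log₂(11/16) + (5/16)·log₂(5/16)]
  = 0.3716 + 0.5244
  = 0.8960 bits
H(U,V) = -[(1/8)·log₂(1/8) + (1/16)·log₂(1/16) + (9/16)·log₂(9/16) + (1/16)·log₂(1/16) + (3/16)·log₂(3/16)]
  = 0.3750 + 0.2500 + 0.4669 + 0.2500 + 0.4528
  = 1.7947 bits

I(U;V) = H(U) + H(V) - H(U,V)
  = 1.3294 + 0.8960 - 1.7947
  = 0.4307 bits

I(U;V) = 0.4307 bits > I(X;Y) = 0.0000 bits, so (U, V) has the higher mutual information (stronger dependence).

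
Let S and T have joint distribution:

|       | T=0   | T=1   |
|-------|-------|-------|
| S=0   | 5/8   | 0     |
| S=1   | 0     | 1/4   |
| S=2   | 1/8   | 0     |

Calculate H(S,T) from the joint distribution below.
H(S,T) = -Σ P(S,T) log₂ P(S,T), summed over the non-zero cells:
H(S,T) = -[(5/8)·log₂(5/8) + (1/4)·log₂(1/4) + (1/8)·log₂(1/8)]
  = 0.4238 + 0.5000 + 0.3750
  = 1.2988 bits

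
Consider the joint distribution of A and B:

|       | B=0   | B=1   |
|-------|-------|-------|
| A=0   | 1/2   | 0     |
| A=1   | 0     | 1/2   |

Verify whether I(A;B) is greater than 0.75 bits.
Marginal P(A) (row sums):
  P(A=0) = 1/2 + 0 = 1/2
  P(A=1) = 0 + 1/2 = 1/2
Marginal P(B) (column sums):
  P(B=0) = 1/2 + 0 = 1/2
  P(B=1) = 0 + 1/2 = 1/2

H(A) = -[(1/2)·log₂(1/2) + (1/2)·log₂(1/2)]
  = 0.5000 + 0.5000
  = 1.0000 bits
H(B) = -[(1/2)·log₂(1/2) + (1/2)·log₂(1/2)]
  = 0.5000 + 0.5000
  = 1.0000 bits
H(A,B) = -[(1/2)·log₂(1/2) + (1/2)·log₂(1/2)]
  = 0.5000 + 0.5000
  = 1.0000 bits

I(A;B) = H(A) + H(B) - H(A,B)
  = 1.0000 + 1.0000 - 1.0000
  = 1.0000 bits

Yes. I(A;B) = 1.0000 bits, which is > 0.75 bits.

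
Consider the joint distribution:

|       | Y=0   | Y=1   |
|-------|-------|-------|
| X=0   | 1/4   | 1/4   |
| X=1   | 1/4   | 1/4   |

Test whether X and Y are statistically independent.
Marginal P(X) (row sums):
  P(X=0) = 1/4 + 1/4 = 1/2
  P(X=1) = 1/4 + 1/4 = 1/2
Marginal P(Y) (column sums):
  P(Y=0) = 1/4 + 1/4 = 1/2
  P(Y=1) = 1/4 + 1/4 = 1/2

X and Y are independent iff P(X=i,Y=j) = P(X=i)·P(Y=j) for every cell.
  P(X=0)·P(Y=0) = 1/2 × 1/2 = 1/4 = P(X=0,Y=0) ✓
  P(X=0)·P(Y=1) = 1/2 × 1/2 = 1/4 = P(X=0,Y=1) ✓
  P(X=1)·P(Y=0) = 1/2 × 1/2 = 1/4 = P(X=1,Y=0) ✓
  P(X=1)·P(Y=1) = 1/2 × 1/2 = 1/4 = P(X=1,Y=1) ✓

Yes, X and Y are independent: every cell factors, so I(X;Y) = 0 bits.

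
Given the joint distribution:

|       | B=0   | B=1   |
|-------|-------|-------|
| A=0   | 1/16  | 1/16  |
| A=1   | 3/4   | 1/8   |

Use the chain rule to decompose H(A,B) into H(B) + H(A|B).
By the chain rule: H(A,B) = H(B) + H(A|B)

Marginal P(B) (column sums):
  P(B=0) = 1/16 + 3/4 = 13/16
  P(B=1) = 1/16 + 1/8 = 3/16
H(B) = -[(13/16)·log₂(13/16) + (3/16)·log₂(3/16)]
  = 0.2434 + 0.4528
  = 0.6962 bits
H(A|B) = -Σ P(A,B)·log₂ P(A|B), where P(A|B) = P(A,B) / P(B)
  (A=0,B=0): P(A|B) = (1/16)/(13/16) = 1/13;  -(1/16)·log₂(1/13) = 0.2313
  (A=0,B=1): P(A|B) = (1/16)/(3/16) = 1/3;  -(1/16)·log₂(1/3) = 0.0991
  (A=1,B=0): P(A|B) = (3/4)/(13/16) = 12/13;  -(3/4)·log₂(12/13) = 0.0866
  (A=1,B=1): P(A|B) = (1/8)/(3/16) = 2/3;  -(1/8)·log₂(2/3) = 0.0731
H(A|B) = 0.2313 + 0.0991 + 0.0866 + 0.0731
  = 0.4901 bits

H(A,B) = H(B) + H(A|B) = 0.6962 + 0.4901 = 1.1863 bits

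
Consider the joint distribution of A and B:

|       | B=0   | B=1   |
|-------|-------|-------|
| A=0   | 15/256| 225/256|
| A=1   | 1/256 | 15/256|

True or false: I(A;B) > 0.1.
Marginal P(A) (row sums):
  P(A=0) = 15/256 + 225/256 = 15/16
  P(A=1) = 1/256 + 15/256 = 1/16
Marginal P(B) (column sums):
  P(B=0) = 15/256 + 1/256 = 1/16
  P(B=1) = 225/256 + 15/256 = 15/16

H(A) = -[(15/16)·log₂(15/16) + (1/16)·log₂(1/16)]
  = 0.0873 + 0.2500
  = 0.3373 bits
H(B) = -[(1/16)·log₂(1/16) + (15/16)·log₂(15/16)]
  = 0.2500 + 0.0873
  = 0.3373 bits
H(A,B) = -[(15/256)·log₂(15/256) + (225/256)·log₂(225/256) + (1/256)·log₂(1/256) + (15/256)·log₂(15/256)]
  = 0.2398 + 0.1637 + 0.0313 + 0.2398
  = 0.6746 bits

I(A;B) = H(A) + H(B) - H(A,B)
  = 0.3373 + 0.3373 - 0.6746
  = 0.0000 bits

False. I(A;B) = 0.0000 bits, which is ≤ 0.1 bits.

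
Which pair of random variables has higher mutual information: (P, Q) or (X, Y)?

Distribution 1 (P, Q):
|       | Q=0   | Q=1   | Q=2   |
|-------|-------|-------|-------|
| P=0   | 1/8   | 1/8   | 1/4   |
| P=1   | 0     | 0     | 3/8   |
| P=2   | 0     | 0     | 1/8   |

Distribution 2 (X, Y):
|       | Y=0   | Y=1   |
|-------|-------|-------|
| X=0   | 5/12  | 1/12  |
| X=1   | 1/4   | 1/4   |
Distribution 1 (P, Q):
Marginal P(P) (row sums):
  P(P=0) = 1/8 + 1/8 + 1/4 = 1/2
  P(P=1) = 0 + 0 + 3/8 = 3/8
  P(P=2) = 0 + 0 + 1/8 = 1/8
Marginal P(Q) (column sums):
  P(Q=0) = 1/8 + 0 + 0 = 1/8
  P(Q=1) = 1/8 + 0 + 0 = 1/8
  P(Q=2) = 1/4 + 3/8 + 1/8 = 3/4

H(P) = -[(1/2)·log₂(1/2) + (3/8)·log₂(3/8) + (1/8)·log₂(1/8)]
  = 0.5000 + 0.5306 + 0.3750
  = 1.4056 bits
H(Q) = -[(1/8)·log₂(1/8) + (1/8)·log₂(1/8) + (3/4)·log₂(3/4)]
  = 0.3750 + 0.3750 + 0.3113
  = 1.0613 bits
H(P,Q) = -[(1/8)·log₂(1/8) + (1/8)·log₂(1/8) + (1/4)·log₂(1/4) + (3/8)·log₂(3/8) + (1/8)·log₂(1/8)]
  = 0.3750 + 0.3750 + 0.5000 + 0.5306 + 0.3750
  = 2.1556 bits

I(P;Q) = H(P) + H(Q) - H(P,Q)
  = 1.4056 + 1.0613 - 2.1556
  = 0.3113 bits

Distribution 2 (X, Y):
Marginal P(X) (row sums):
  P(X=0) = 5/12 + 1/12 = 1/2
  P(X=1) = 1/4 + 1/4 = 1/2
Marginal P(Y) (column sums):
  P(Y=0) = 5/12 + 1/4 = 2/3
  P(Y=1) = 1/12 + 1/4 = 1/3

H(X) = -[(1/2)·log₂(1/2) + (1/2)·log₂(1/2)]
  = 0.5000 + 0.5000
  = 1.0000 bits
H(Y) = -[(2/3)·log₂(2/3) + (1/3)·log₂(1/3)]
  = 0.3900 + 0.5283
  = 0.9183 bits
H(X,Y) = -[(5/12)·log₂(5/12) + (1/12)·log₂(1/12) + (1/4)·log₂(1/4) + (1/4)·log₂(1/4)]
  = 0.5263 + 0.2987 + 0.5000 + 0.5000
  = 1.8250 bits

I(X;Y) = H(X) + H(Y) - H(X,Y)
  = 1.0000 + 0.9183 - 1.8250
  = 0.0933 bits

I(P;Q) = 0.3113 bits > I(X;Y) = 0.0933 bits, so (P, Q) has the higher mutual information (stronger dependence).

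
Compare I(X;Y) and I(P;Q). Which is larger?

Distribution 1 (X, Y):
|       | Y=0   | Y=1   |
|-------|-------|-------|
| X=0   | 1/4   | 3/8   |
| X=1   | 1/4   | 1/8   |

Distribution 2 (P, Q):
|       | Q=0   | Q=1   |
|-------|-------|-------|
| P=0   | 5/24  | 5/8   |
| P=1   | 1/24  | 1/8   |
Distribution 1 (X, Y):
Marginal P(X) (row sums):
  P(X=0) = 1/4 + 3/8 = 5/8
  P(X=1) = 1/4 + 1/8 = 3/8
Marginal P(Y) (column sums):
  P(Y=0) = 1/4 + 1/4 = 1/2
  P(Y=1) = 3/8 + 1/8 = 1/2

H(X) = -[(5/8)·log₂(5/8) + (3/8)·log₂(3/8)]
  = 0.4238 + 0.5306
  = 0.9544 bits
H(Y) = -[(1/2)·log₂(1/2) + (1/2)·log₂(1/2)]
  = 0.5000 + 0.5000
  = 1.0000 bits
H(X,Y) = -[(1/4)·log₂(1/4) + (3/8)·log₂(3/8) + (1/4)·log₂(1/4) + (1/8)·log₂(1/8)]
  = 0.5000 + 0.5306 + 0.5000 + 0.3750
  = 1.9056 bits

I(X;Y) = H(X) + H(Y) - H(X,Y)
  = 0.9544 + 1.0000 - 1.9056
  = 0.0488 bits

Distribution 2 (P, Q):
Marginal P(P) (row sums):
  P(P=0) = 5/24 + 5/8 = 5/6
  P(P=1) = 1/24 + 1/8 = 1/6
Marginal P(Q) (column sums):
  P(Q=0) = 5/24 + 1/24 = 1/4
  P(Q=1) = 5/8 + 1/8 = 3/4

H(P) = -[(5/6)·log₂(5/6) + (1/6)·log₂(1/6)]
  = 0.2192 + 0.4308
  = 0.6500 bits
H(Q) = -[(1/4)·log₂(1/4) + (3/4)·log₂(3/4)]
  = 0.5000 + 0.3113
  = 0.8113 bits
H(P,Q) = -[(5/24)·log₂(5/24) + (5/8)·log₂(5/8) + (1/24)·log₂(1/24) + (1/8)·log₂(1/8)]
  = 0.4715 + 0.4238 + 0.1910 + 0.3750
  = 1.4613 bits

I(P;Q) = H(P) + H(Q) - H(P,Q)
  = 0.6500 + 0.8113 - 1.4613
  = 0.0000 bits

I(X;Y) = 0.0488 bits > I(P;Q) = 0.0000 bits, so (X, Y) has the higher mutual information (stronger dependence).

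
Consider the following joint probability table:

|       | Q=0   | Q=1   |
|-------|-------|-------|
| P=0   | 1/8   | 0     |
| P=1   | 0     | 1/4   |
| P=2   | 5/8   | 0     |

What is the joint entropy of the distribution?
H(P,Q) = -Σ P(P,Q) log₂ P(P,Q), summed over the non-zero cells:
H(P,Q) = -[(1/8)·log₂(1/8) + (1/4)·log₂(1/4) + (5/8)·log₂(5/8)]
  = 0.3750 + 0.5000 + 0.4238
  = 1.2988 bits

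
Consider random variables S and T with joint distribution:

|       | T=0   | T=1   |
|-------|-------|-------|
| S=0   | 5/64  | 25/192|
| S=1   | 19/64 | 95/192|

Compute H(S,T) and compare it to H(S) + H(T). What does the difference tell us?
Marginal P(S) (row sums):
  P(S=0) = 5/64 + 25/192 = 5/24
  P(S=1) = 19/64 + 95/192 = 19/24
Marginal P(T) (column sums):
  P(T=0) = 5/64 + 19/64 = 3/8
  P(T=1) = 25/192 + 95/192 = 5/8

H(S,T) = -[(5/64)·log₂(5/64) + (25/192)·log₂(25/192) + (19/64)·log₂(19/64) + (95/192)·log₂(95/192)]
  = 0.2873 + 0.3830 + 0.5201 + 0.5023
  = 1.6927 bits
H(S) = -[(5/24)·log₂(5/24) + (19/24)·log₂(19/24)]
  = 0.4715 + 0.2668
  = 0.7383 bits
H(T) = -[(3/8)·log₂(3/8) + (5/8)·log₂(5/8)]
  = 0.5306 + 0.4238
  = 0.9544 bits

H(S) + H(T) = 0.7383 + 0.9544 = 1.6927 bits
Difference: H(S) + H(T) - H(S,T) = 1.6927 - 1.6927 = 0.0000 bits = I(S;T)

The difference is the mutual information; it is 0 here, so S and T are independent (the joint entropy equals the sum of the marginal entropies).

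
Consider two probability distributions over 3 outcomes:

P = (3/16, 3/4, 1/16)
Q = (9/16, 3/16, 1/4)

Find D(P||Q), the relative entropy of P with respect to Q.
D(P||Q) = Σ P(i) log₂(P(i)/Q(i))
  i=0: (3/16) × log₂((3/16)/(9/16)) = (3/16) × log₂(1/3) = -0.2972
  i=1: (3/4) × log₂((3/4)/(3/16)) = (3/4) × log₂(4) = 1.5000
  i=2: (1/16) × log₂((1/16)/(1/4)) = (1/16) × log₂(1/4) = -0.1250
D(P||Q) = -0.2972 + 1.5000 - 0.1250
  = 1.0778 bits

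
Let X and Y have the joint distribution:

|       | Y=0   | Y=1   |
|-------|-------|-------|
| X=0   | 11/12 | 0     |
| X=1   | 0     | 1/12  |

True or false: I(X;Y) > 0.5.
Marginal P(X) (row sums):
  P(X=0) = 11/12 + 0 = 11/12
  P(X=1) = 0 + 1/12 = 1/12
Marginal P(Y) (column sums):
  P(Y=0) = 11/12 + 0 = 11/12
  P(Y=1) = 0 + 1/12 = 1/12

H(X) = -[(11/12)·log₂(11/12) + (1/12)·log₂(1/12)]
  = 0.1151 + 0.2987
  = 0.4138 bits
H(Y) = -[(11/12)·log₂(11/12) + (1/12)·log₂(1/12)]
  = 0.1151 + 0.2987
  = 0.4138 bits
H(X,Y) = -[(11/12)·log₂(11/12) + (1/12)·log₂(1/12)]
  = 0.1151 + 0.2987
  = 0.4138 bits

I(X;Y) = H(X) + H(Y) - H(X,Y)
  = 0.4138 + 0.4138 - 0.4138
  = 0.4138 bits

False. I(X;Y) = 0.4138 bits, which is ≤ 0.5 bits.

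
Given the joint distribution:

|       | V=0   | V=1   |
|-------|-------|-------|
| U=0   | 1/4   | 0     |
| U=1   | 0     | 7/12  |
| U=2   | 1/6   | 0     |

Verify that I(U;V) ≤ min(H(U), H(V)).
Marginal P(U) (row sums):
  P(U=0) = 1/4 + 0 = 1/4
  P(U=1) = 0 + 7/12 = 7/12
  P(U=2) = 1/6 + 0 = 1/6
Marginal P(V) (column sums):
  P(V=0) = 1/4 + 0 + 1/6 = 5/12
  P(V=1) = 0 + 7/12 + 0 = 7/12

H(U) = -[(1/4)·log₂(1/4) + (7/12)·log₂(7/12) + (1/6)·log₂(1/6)]
  = 0.5000 + 0.4536 + 0.4308
  = 1.3844 bits
H(V) = -[(5/12)·log₂(5/12) + (7/12)·log₂(7/12)]
  = 0.5263 + 0.4536
  = 0.9799 bits
H(U,V) = -[(1/4)·log₂(1/4) + (7/12)·log₂(7/12) + (1/6)·log₂(1/6)]
  = 0.5000 + 0.4536 + 0.4308
  = 1.3844 bits

I(U;V) = H(U) + H(V) - H(U,V)
  = 1.3844 + 0.9799 - 1.3844
  = 0.9799 bits

min(H(U), H(V)) = min(1.3844, 0.9799) = 0.9799 bits
Since 0.9799 ≤ 0.9799, the bound is satisfied ✓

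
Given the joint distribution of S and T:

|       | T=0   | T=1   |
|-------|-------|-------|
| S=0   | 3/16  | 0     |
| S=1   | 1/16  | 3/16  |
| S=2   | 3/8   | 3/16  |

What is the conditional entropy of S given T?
Marginal P(T) (column sums):
  P(T=0) = 3/16 + 1/16 + 3/8 = 5/8
  P(T=1) = 0 + 3/16 + 3/16 = 3/8

H(S|T) = -Σ P(S,T)·log₂ P(S|T), where P(S|T) = P(S,T) / P(T)
  (cells with P(S,T) = 0 contribute 0)
  (S=0,T=0): P(S|T) = (3/16)/(5/8) = 3/10;  -(3/16)·log₂(3/10) = 0.3257
  (S=1,T=0): P(S|T) = (1/16)/(5/8) = 1/10;  -(1/16)·log₂(1/10) = 0.2076
  (S=1,T=1): P(S|T) = (3/16)/(3/8) = 1/2;  -(3/16)·log₂(1/2) = 0.1875
  (S=2,T=0): P(S|T) = (3/8)/(5/8) = 3/5;  -(3/8)·log₂(3/5) = 0.2764
  (S=2,T=1): P(S|T) = (3/16)/(3/8) = 1/2;  -(3/16)·log₂(1/2) = 0.1875
H(S|T) = 0.3257 + 0.2076 + 0.1875 + 0.2764 + 0.1875
  = 1.1847 bits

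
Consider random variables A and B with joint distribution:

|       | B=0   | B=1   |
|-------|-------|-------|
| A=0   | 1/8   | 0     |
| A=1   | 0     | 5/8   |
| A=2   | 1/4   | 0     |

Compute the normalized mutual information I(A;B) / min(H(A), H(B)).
Marginal P(A) (row sums):
  P(A=0) = 1/8 + 0 = 1/8
  P(A=1) = 0 + 5/8 = 5/8
  P(A=2) = 1/4 + 0 = 1/4
Marginal P(B) (column sums):
  P(B=0) = 1/8 + 0 + 1/4 = 3/8
  P(B=1) = 0 + 5/8 + 0 = 5/8

H(A) = -[(1/8)·log₂(1/8) + (5/8)·log₂(5/8) + (1/4)·log₂(1/4)]
  = 0.3750 + 0.4238 + 0.5000
  = 1.2988 bits
H(B) = -[(3/8)·log₂(3/8) + (5/8)·log₂(5/8)]
  = 0.5306 + 0.4238
  = 0.9544 bits
H(A,B) = -[(1/8)·log₂(1/8) + (5/8)·log₂(5/8) + (1/4)·log₂(1/4)]
  = 0.3750 + 0.4238 + 0.5000
  = 1.2988 bits

I(A;B) = H(A) + H(B) - H(A,B)
  = 1.2988 + 0.9544 - 1.2988
  = 0.9544 bits

min(H(A), H(B)) = min(1.2988, 0.9544) = 0.9544 bits
Normalized MI = 0.9544 / 0.9544 = 1.0000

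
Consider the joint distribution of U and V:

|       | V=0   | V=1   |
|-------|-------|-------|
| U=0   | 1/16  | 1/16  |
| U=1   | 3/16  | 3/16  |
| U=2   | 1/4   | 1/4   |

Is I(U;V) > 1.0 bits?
Marginal P(U) (row sums):
  P(U=0) = 1/16 + 1/16 = 1/8
  P(U=1) = 3/16 + 3/16 = 3/8
  P(U=2) = 1/4 + 1/4 = 1/2
Marginal P(V) (column sums):
  P(V=0) = 1/16 + 3/16 + 1/4 = 1/2
  P(V=1) = 1/16 + 3/16 + 1/4 = 1/2

H(U) = -[(1/8)·log₂(1/8) + (3/8)·log₂(3/8) + (1/2)·log₂(1/2)]
  = 0.3750 + 0.5306 + 0.5000
  = 1.4056 bits
H(V) = -[(1/2)·log₂(1/2) + (1/2)·log₂(1/2)]
  = 0.5000 + 0.5000
  = 1.0000 bits
H(U,V) = -[(1/16)·log₂(1/16) + (1/16)·log₂(1/16) + (3/16)·log₂(3/16) + (3/16)·log₂(3/16) + (1/4)·log₂(1/4) + (1/4)·log₂(1/4)]
  = 0.2500 + 0.2500 + 0.4528 + 0.4528 + 0.5000 + 0.5000
  = 2.4056 bits

I(U;V) = H(U) + H(V) - H(U,V)
  = 1.4056 + 1.0000 - 2.4056
  = 0.0000 bits

No. I(U;V) = 0.0000 bits, which is ≤ 1.0 bits.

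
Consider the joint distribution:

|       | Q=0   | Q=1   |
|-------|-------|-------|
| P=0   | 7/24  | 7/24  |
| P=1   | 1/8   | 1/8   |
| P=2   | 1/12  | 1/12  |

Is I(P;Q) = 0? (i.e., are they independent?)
Marginal P(P) (row sums):
  P(P=0) = 7/24 + 7/24 = 7/12
  P(P=1) = 1/8 + 1/8 = 1/4
  P(P=2) = 1/12 + 1/12 = 1/6
Marginal P(Q) (column sums):
  P(Q=0) = 7/24 + 1/8 + 1/12 = 1/2
  P(Q=1) = 7/24 + 1/8 + 1/12 = 1/2

P and Q are independent iff P(P=i,Q=j) = P(P=i)·P(Q=j) for every cell.
  P(P=0)·P(Q=0) = 7/12 × 1/2 = 7/24 = P(P=0,Q=0) ✓
  P(P=0)·P(Q=1) = 7/12 × 1/2 = 7/24 = P(P=0,Q=1) ✓
  P(P=1)·P(Q=0) = 1/4 × 1/2 = 1/8 = P(P=1,Q=0) ✓
  P(P=1)·P(Q=1) = 1/4 × 1/2 = 1/8 = P(P=1,Q=1) ✓
  P(P=2)·P(Q=0) = 1/6 × 1/2 = 1/12 = P(P=2,Q=0) ✓
  P(P=2)·P(Q=1) = 1/6 × 1/2 = 1/12 = P(P=2,Q=1) ✓

Yes, P and Q are independent: every cell factors, so I(P;Q) = 0 bits.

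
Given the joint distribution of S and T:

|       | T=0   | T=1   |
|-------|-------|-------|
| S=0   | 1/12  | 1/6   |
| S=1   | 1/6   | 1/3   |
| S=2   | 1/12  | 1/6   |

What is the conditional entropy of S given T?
Marginal P(T) (column sums):
  P(T=0) = 1/12 + 1/6 + 1/12 = 1/3
  P(T=1) = 1/6 + 1/3 + 1/6 = 2/3

H(S|T) = -Σ P(S,T)·log₂ P(S|T), where P(S|T) = P(S,T) / P(T)
  (S=0,T=0): P(S|T) = (1/12)/(1/3) = 1/4;  -(1/12)·log₂(1/4) = 0.1667
  (S=0,T=1): P(S|T) = (1/6)/(2/3) = 1/4;  -(1/6)·log₂(1/4) = 0.3333
  (S=1,T=0): P(S|T) = (1/6)/(1/3) = 1/2;  -(1/6)·log₂(1/2) = 0.1667
  (S=1,T=1): P(S|T) = (1/3)/(2/3) = 1/2;  -(1/3)·log₂(1/2) = 0.3333
  (S=2,T=0): P(S|T) = (1/12)/(1/3) = 1/4;  -(1/12)·log₂(1/4) = 0.1667
  (S=2,T=1): P(S|T) = (1/6)/(2/3) = 1/4;  -(1/6)·log₂(1/4) = 0.3333
H(S|T) = 0.1667 + 0.3333 + 0.1667 + 0.3333 + 0.1667 + 0.3333
  = 1.5000 bits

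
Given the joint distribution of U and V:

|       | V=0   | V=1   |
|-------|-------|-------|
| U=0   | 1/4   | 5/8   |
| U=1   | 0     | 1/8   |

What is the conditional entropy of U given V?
Marginal P(V) (column sums):
  P(V=0) = 1/4 + 0 = 1/4
  P(V=1) = 5/8 + 1/8 = 3/4

H(U|V) = -Σ P(U,V)·log₂ P(U|V), where P(U|V) = P(U,V) / P(V)
  (cells with P(U,V) = 0 contribute 0)
  (U=0,V=0): P(U|V) = (1/4)/(1/4) = 1;  -(1/4)·log₂(1) = 0.0000
  (U=0,V=1): P(U|V) = (5/8)/(3/4) = 5/6;  -(5/8)·log₂(5/6) = 0.1644
  (U=1,V=1): P(U|V) = (1/8)/(3/4) = 1/6;  -(1/8)·log₂(1/6) = 0.3231
H(U|V) = 0.0000 + 0.1644 + 0.3231
  = 0.4875 bits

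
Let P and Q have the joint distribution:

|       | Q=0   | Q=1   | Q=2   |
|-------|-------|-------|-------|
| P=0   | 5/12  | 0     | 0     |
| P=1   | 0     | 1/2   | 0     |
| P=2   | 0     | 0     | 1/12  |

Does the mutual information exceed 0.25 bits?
Marginal P(P) (row sums):
  P(P=0) = 5/12 + 0 + 0 = 5/12
  P(P=1) = 0 + 1/2 + 0 = 1/2
  P(P=2) = 0 + 0 + 1/12 = 1/12
Marginal P(Q) (column sums):
  P(Q=0) = 5/12 + 0 + 0 = 5/12
  P(Q=1) = 0 + 1/2 + 0 = 1/2
  P(Q=2) = 0 + 0 + 1/12 = 1/12

H(P) = -[(5/12)·log₂(5/12) + (1/2)·log₂(1/2) + (1/12)·log₂(1/12)]
  = 0.5263 + 0.5000 + 0.2987
  = 1.3250 bits
H(Q) = -[(5/12)·log₂(5/12) + (1/2)·log₂(1/2) + (1/12)·log₂(1/12)]
  = 0.5263 + 0.5000 + 0.2987
  = 1.3250 bits
H(P,Q) = -[(5/12)·log₂(5/12) + (1/2)·log₂(1/2) + (1/12)·log₂(1/12)]
  = 0.5263 + 0.5000 + 0.2987
  = 1.3250 bits

I(P;Q) = H(P) + H(Q) - H(P,Q)
  = 1.3250 + 1.3250 - 1.3250
  = 1.3250 bits

Yes. I(P;Q) = 1.3250 bits, which is > 0.25 bits.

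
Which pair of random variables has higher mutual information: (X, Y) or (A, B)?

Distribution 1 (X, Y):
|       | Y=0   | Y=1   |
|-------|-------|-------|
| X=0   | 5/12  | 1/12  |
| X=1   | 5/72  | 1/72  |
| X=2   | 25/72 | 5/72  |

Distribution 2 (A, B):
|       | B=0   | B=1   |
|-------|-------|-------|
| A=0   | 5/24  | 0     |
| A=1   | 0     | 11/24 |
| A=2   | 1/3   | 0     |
Distribution 1 (X, Y):
Marginal P(X) (row sums):
  P(X=0) = 5/12 + 1/12 = 1/2
  P(X=1) = 5/72 + 1/72 = 1/12
  P(X=2) = 25/72 + 5/72 = 5/12
Marginal P(Y) (column sums):
  P(Y=0) = 5/12 + 5/72 + 25/72 = 5/6
  P(Y=1) = 1/12 + 1/72 + 5/72 = 1/6

H(X) = -[(1/2)·log₂(1/2) + (1/12)·log₂(1/12) + (5/12)·log₂(5/12)]
  = 0.5000 + 0.2987 + 0.5263
  = 1.3250 bits
H(Y) = -[(5/6)·log₂(5/6) + (1/6)·log₂(1/6)]
  = 0.2192 + 0.4308
  = 0.6500 bits
H(X,Y) = -[(5/12)·log₂(5/12) + (1/12)·log₂(1/12) + (5/72)·log₂(5/72) + (1/72)·log₂(1/72) + (25/72)·log₂(25/72) + (5/72)·log₂(5/72)]
  = 0.5263 + 0.2987 + 0.2672 + 0.0857 + 0.5299 + 0.2672
  = 1.9750 bits

I(X;Y) = H(X) + H(Y) - H(X,Y)
  = 1.3250 + 0.6500 - 1.9750
  = 0.0000 bits

Distribution 2 (A, B):
Marginal P(A) (row sums):
  P(A=0) = 5/24 + 0 = 5/24
  P(A=1) = 0 + 11/24 = 11/24
  P(A=2) = 1/3 + 0 = 1/3
Marginal P(B) (column sums):
  P(B=0) = 5/24 + 0 + 1/3 = 13/24
  P(B=1) = 0 + 11/24 + 0 = 11/24

H(A) = -[(5/24)·log₂(5/24) + (11/24)·log₂(11/24) + (1/3)·log₂(1/3)]
  = 0.4715 + 0.5159 + 0.5283
  = 1.5157 bits
H(B) = -[(13/24)·log₂(13/24) + (11/24)·log₂(11/24)]
  = 0.4791 + 0.5159
  = 0.9950 bits
H(A,B) = -[(5/24)·log₂(5/24) + (11/24)·log₂(11/24) + (1/3)·log₂(1/3)]
  = 0.4715 + 0.5159 + 0.5283
  = 1.5157 bits

I(A;B) = H(A) + H(B) - H(A,B)
  = 1.5157 + 0.9950 - 1.5157
  = 0.9950 bits

I(A;B) = 0.9950 bits > I(X;Y) = 0.0000 bits, so (A, B) has the higher mutual information (stronger dependence).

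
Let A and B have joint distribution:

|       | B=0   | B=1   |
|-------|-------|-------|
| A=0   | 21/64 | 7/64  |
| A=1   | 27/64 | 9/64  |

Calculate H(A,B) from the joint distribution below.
H(A,B) = -Σ P(A,B) log₂ P(A,B), summed over the non-zero cells:
H(A,B) = -[(21/64)·log₂(21/64) + (7/64)·log₂(7/64) + (27/64)·log₂(27/64) + (9/64)·log₂(9/64)]
  = 0.5275 + 0.3492 + 0.5253 + 0.3980
  = 1.8000 bits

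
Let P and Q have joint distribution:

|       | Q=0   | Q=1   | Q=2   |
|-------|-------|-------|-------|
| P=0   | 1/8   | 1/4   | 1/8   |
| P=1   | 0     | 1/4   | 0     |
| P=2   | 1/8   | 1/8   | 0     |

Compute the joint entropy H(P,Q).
H(P,Q) = -Σ P(P,Q) log₂ P(P,Q), summed over the non-zero cells:
H(P,Q) = -[(1/8)·log₂(1/8) + (1/4)·log₂(1/4) + (1/8)·log₂(1/8) + (1/4)·log₂(1/4) + (1/8)·log₂(1/8) + (1/8)·log₂(1/8)]
  = 0.3750 + 0.5000 + 0.3750 + 0.5000 + 0.3750 + 0.3750
  = 2.5000 bits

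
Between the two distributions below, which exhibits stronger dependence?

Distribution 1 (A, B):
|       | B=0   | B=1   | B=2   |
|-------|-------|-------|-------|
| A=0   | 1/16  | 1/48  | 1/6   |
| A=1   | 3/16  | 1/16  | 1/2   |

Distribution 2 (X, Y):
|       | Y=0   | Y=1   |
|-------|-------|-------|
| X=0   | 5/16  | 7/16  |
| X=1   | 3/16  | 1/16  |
Distribution 1 (A, B):
Marginal P(A) (row sums):
  P(A=0) = 1/16 + 1/48 + 1/6 = 1/4
  P(A=1) = 3/16 + 1/16 + 1/2 = 3/4
Marginal P(B) (column sums):
  P(B=0) = 1/16 + 3/16 = 1/4
  P(B=1) = 1/48 + 1/16 = 1/12
  P(B=2) = 1/6 + 1/2 = 2/3

H(A) = -[(1/4)·log₂(1/4) + (3/4)·log₂(3/4)]
  = 0.5000 + 0.3113
  = 0.8113 bits
H(B) = -[(1/4)·log₂(1/4) + (1/12)·log₂(1/12) + (2/3)·log₂(2/3)]
  = 0.5000 + 0.2987 + 0.3900
  = 1.1887 bits
H(A,B) = -[(1/16)·log₂(1/16) + (1/48)·log₂(1/48) + (1/6)·log₂(1/6) + (3/16)·log₂(3/16) + (1/16)·log₂(1/16) + (1/2)·log₂(1/2)]
  = 0.2500 + 0.1164 + 0.4308 + 0.4528 + 0.2500 + 0.5000
  = 2.0000 bits

I(A;B) = H(A) + H(B) - H(A,B)
  = 0.8113 + 1.1887 - 2.0000
  = 0.0000 bits

Distribution 2 (X, Y):
Marginal P(X) (row sums):
  P(X=0) = 5/16 + 7/16 = 3/4
  P(X=1) = 3/16 + 1/16 = 1/4
Marginal P(Y) (column sums):
  P(Y=0) = 5/16 + 3/16 = 1/2
  P(Y=1) = 7/16 + 1/16 = 1/2

H(X) = -[(3/4)·log₂(3/4) + (1/4)·log₂(1/4)]
  = 0.3113 + 0.5000
  = 0.8113 bits
H(Y) = -[(1/2)·log₂(1/2) + (1/2)·log₂(1/2)]
  = 0.5000 + 0.5000
  = 1.0000 bits
H(X,Y) = -[(5/16)·log₂(5/16) + (7/16)·log₂(7/16) + (3/16)·log₂(3/16) + (1/16)·log₂(1/16)]
  = 0.5244 + 0.5218 + 0.4528 + 0.2500
  = 1.7490 bits

I(X;Y) = H(X) + H(Y) - H(X,Y)
  = 0.8113 + 1.0000 - 1.7490
  = 0.0623 bits

I(X;Y) = 0.0623 bits > I(A;B) = 0.0000 bits, so (X, Y) has the higher mutual information (stronger dependence).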